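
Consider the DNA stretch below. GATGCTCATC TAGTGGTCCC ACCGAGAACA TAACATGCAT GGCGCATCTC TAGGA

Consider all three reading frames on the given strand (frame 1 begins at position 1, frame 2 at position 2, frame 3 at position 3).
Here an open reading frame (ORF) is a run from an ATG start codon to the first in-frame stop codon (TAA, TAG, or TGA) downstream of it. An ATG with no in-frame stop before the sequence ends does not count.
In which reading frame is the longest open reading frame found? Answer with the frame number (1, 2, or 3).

3

Frame 1: GAT GCT CAT CTA GTG GTC CCA CCG AGA ACA TAA CAT GCA TGG CGC ATC TCT AGG — no ATG→stop ORF.
Frame 2: ATG CTC ATC TAG TGG TCC CAC CGA GAA CAT AAC ATG CAT GGC GCA TCT CTA GGA — ATG at 2, stop TAG at 11 → 12 nt.
Frame 3: TGC TCA TCT AGT GGT CCC ACC GAG AAC ATA ACA TGC ATG GCG CAT CTC TAG — ATG at 39, stop TAG at 51 → 15 nt.
Longest ORF is 15 nt in frame 3 (positions 39–53).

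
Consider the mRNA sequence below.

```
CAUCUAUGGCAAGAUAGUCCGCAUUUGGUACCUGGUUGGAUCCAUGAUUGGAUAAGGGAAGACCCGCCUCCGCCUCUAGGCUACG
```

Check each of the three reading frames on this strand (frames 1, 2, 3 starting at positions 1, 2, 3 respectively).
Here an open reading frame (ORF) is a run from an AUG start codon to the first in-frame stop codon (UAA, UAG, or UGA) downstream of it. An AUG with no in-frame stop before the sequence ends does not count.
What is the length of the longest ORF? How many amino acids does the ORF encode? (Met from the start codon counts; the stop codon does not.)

3

Frame 1: CAU CUA UGG CAA GAU AGU CCG CAU UUG GUA CCU GGU UGG AUC CAU GAU UGG AUA AGG GAA GAC CCG CCU CCG CCU CUA GGC UAC — no AUG→stop ORF.
Frame 2: AUC UAU GGC AAG AUA GUC CGC AUU UGG UAC CUG GUU GGA UCC AUG AUU GGA UAA GGG AAG ACC CGC CUC CGC CUC UAG GCU ACG — AUG at 44, stop UAA at 53 → 12 nt.
Frame 3: UCU AUG GCA AGA UAG UCC GCA UUU GGU ACC UGG UUG GAU CCA UGA UUG GAU AAG GGA AGA CCC GCC UCC GCC UCU AGG CUA — AUG at 6, stop UAG at 15 → 12 nt.
Longest: frame 2, positions 44–55, 12 nt = 4 codons = 3 aa. → 3 amino acids.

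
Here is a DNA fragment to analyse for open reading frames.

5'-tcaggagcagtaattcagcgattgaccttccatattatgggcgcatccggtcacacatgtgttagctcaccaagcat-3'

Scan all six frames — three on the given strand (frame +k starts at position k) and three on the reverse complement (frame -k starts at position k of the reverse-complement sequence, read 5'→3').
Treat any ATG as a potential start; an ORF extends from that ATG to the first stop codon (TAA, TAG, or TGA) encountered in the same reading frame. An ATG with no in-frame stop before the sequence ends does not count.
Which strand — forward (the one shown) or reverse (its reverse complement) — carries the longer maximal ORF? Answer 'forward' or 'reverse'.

reverse

Reverse complement (5'→3'): ATGCTTGGTGAGCTAACACATGTGTGACCGGATGCGCCCATAATATGGAAGGTCAATCGCTGAATTACTGCTCCTGA
Frame +1: TCA GGA GCA GTA ATT CAG CGA TTG ACC TTC CAT ATT ATG GGC GCA TCC GGT CAC ACA TGT GTT AGC TCA CCA AGC — no ATG→stop ORF.
Frame +2: CAG GAG CAG TAA TTC AGC GAT TGA CCT TCC ATA TTA TGG GCG CAT CCG GTC ACA CAT GTG TTA GCT CAC CAA GCA — no ATG→stop ORF.
Frame +3: AGG AGC AGT AAT TCA GCG ATT GAC CTT CCA TAT TAT GGG CGC ATC CGG TCA CAC ATG TGT TAG CTC ACC AAG CAT — ATG at 57, stop TAG at 63 → 9 nt.
Frame -1: ATG CTT GGT GAG CTA ACA CAT GTG TGA CCG GAT GCG CCC ATA ATA TGG AAG GTC AAT CGC TGA ATT ACT GCT CCT — ATG at 1, stop TGA at 25 → 27 nt.
Frame -2: TGC TTG GTG AGC TAA CAC ATG TGT GAC CGG ATG CGC CCA TAA TAT GGA AGG TCA ATC GCT GAA TTA CTG CTC CTG — ATG at 20, stop TAA at 41 → 24 nt; ATG at 32, stop TAA at 41 → 12 nt.
Frame -3: GCT TGG TGA GCT AAC ACA TGT GTG ACC GGA TGC GCC CAT AAT ATG GAA GGT CAA TCG CTG AAT TAC TGC TCC TGA — ATG at 45, stop TGA at 75 → 33 nt.
Forward-strand max 9 nt; reverse-strand max 33 nt. The reverse strand has the longer ORF.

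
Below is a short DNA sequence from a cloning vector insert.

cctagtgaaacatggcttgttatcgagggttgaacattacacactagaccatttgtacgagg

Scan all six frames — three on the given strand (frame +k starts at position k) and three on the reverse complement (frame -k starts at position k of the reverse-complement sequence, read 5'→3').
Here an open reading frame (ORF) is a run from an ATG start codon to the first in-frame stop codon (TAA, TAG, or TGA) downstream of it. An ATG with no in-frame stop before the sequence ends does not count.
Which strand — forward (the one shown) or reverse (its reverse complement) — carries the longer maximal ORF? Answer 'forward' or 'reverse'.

Reverse complement (5'→3'): CCTCGTACAAATGGTCTAGTGTGTAATGTTCAACCCTCGATAACAAGCCATGTTTCACTAGG
Frame +1: CCT AGT GAA ACA TGG CTT GTT ATC GAG GGT TGA ACA TTA CAC ACT AGA CCA TTT GTA CGA — no ATG→stop ORF.
Frame +2: CTA GTG AAA CAT GGC TTG TTA TCG AGG GTT GAA CAT TAC ACA CTA GAC CAT TTG TAC GAG — no ATG→stop ORF.
Frame +3: TAG TGA AAC ATG GCT TGT TAT CGA GGG TTG AAC ATT ACA CAC TAG ACC ATT TGT ACG AGG — ATG at 12, stop TAG at 45 → 36 nt.
Frame -1: CCT CGT ACA AAT GGT CTA GTG TGT AAT GTT CAA CCC TCG ATA ACA AGC CAT GTT TCA CTA — no ATG→stop ORF.
Frame -2: CTC GTA CAA ATG GTC TAG TGT GTA ATG TTC AAC CCT CGA TAA CAA GCC ATG TTT CAC TAG — ATG at 11, stop TAG at 17 → 9 nt; ATG at 26, stop TAA at 41 → 18 nt; ATG at 50, stop TAG at 59 → 12 nt.
Frame -3: TCG TAC AAA TGG TCT AGT GTG TAA TGT TCA ACC CTC GAT AAC AAG CCA TGT TTC ACT AGG — no ATG→stop ORF.
Forward-strand max 36 nt; reverse-strand max 18 nt. The forward strand has the longer ORF.

forward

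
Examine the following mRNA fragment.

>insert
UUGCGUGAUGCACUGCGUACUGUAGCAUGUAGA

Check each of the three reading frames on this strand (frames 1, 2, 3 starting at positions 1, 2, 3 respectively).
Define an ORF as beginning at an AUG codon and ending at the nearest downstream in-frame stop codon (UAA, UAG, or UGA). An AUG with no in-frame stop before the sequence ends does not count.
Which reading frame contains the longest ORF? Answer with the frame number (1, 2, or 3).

Frame 1: UUG CGU GAU GCA CUG CGU ACU GUA GCA UGU AGA — no AUG→stop ORF.
Frame 2: UGC GUG AUG CAC UGC GUA CUG UAG CAU GUA — AUG at 8, stop UAG at 23 → 18 nt.
Frame 3: GCG UGA UGC ACU GCG UAC UGU AGC AUG UAG — AUG at 27, stop UAG at 30 → 6 nt.
Longest ORF is 18 nt in frame 2 (positions 8–25).

2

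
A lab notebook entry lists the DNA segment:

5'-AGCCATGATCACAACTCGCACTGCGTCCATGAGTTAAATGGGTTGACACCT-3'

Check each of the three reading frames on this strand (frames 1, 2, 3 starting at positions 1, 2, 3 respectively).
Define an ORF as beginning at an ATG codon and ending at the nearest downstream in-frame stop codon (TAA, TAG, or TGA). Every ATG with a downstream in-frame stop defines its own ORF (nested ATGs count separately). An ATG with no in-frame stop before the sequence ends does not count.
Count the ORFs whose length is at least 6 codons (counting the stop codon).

1

Frame 1: AGC CAT GAT CAC AAC TCG CAC TGC GTC CAT GAG TTA AAT GGG TTG ACA CCT — no ATG→stop ORF.
Frame 2: GCC ATG ATC ACA ACT CGC ACT GCG TCC ATG AGT TAA ATG GGT TGA CAC — ATG at 5, stop TAA at 35 → 33 nt; ATG at 29, stop TAA at 35 → 9 nt; ATG at 38, stop TGA at 44 → 9 nt.
Frame 3: CCA TGA TCA CAA CTC GCA CTG CGT CCA TGA GTT AAA TGG GTT GAC ACC — no ATG→stop ORF.
ORFs ≥ 6 codons: frame 2 5–37 (11 codons). Count = 1.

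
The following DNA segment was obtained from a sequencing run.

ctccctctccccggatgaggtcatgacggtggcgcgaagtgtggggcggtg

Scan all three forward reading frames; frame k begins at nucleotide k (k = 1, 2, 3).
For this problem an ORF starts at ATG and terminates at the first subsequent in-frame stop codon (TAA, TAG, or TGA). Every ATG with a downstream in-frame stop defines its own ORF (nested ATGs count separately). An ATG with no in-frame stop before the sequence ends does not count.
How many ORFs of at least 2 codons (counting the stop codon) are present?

1

Frame 1: CTC CCT CTC CCC GGA TGA GGT CAT GAC GGT GGC GCG AAG TGT GGG GCG GTG — no ATG→stop ORF.
Frame 2: TCC CTC TCC CCG GAT GAG GTC ATG ACG GTG GCG CGA AGT GTG GGG CGG — no ATG→stop ORF.
Frame 3: CCC TCT CCC CGG ATG AGG TCA TGA CGG TGG CGC GAA GTG TGG GGC GGT — ATG at 15, stop TGA at 24 → 12 nt.
ORFs ≥ 2 codons: frame 3 15–26 (4 codons). Count = 1.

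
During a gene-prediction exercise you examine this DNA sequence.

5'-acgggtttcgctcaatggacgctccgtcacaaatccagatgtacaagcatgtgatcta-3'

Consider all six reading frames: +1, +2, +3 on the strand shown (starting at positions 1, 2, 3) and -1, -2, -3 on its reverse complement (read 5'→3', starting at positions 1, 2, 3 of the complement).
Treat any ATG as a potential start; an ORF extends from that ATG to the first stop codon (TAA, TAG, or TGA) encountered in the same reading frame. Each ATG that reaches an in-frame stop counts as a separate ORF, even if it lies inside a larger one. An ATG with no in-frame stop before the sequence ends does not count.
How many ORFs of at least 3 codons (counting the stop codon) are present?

Reverse complement (5'→3'): TAGATCACATGCTTGTACATCTGGATTTGTGACGGAGCGTCCATTGAGCGAAACCCGT
Frame +1: ACG GGT TTC GCT CAA TGG ACG CTC CGT CAC AAA TCC AGA TGT ACA AGC ATG TGA TCT — ATG at 49, stop TGA at 52 → 6 nt.
Frame +2: CGG GTT TCG CTC AAT GGA CGC TCC GTC ACA AAT CCA GAT GTA CAA GCA TGT GAT CTA — no ATG→stop ORF.
Frame +3: GGG TTT CGC TCA ATG GAC GCT CCG TCA CAA ATC CAG ATG TAC AAG CAT GTG ATC — no ATG→stop ORF.
Frame -1: TAG ATC ACA TGC TTG TAC ATC TGG ATT TGT GAC GGA GCG TCC ATT GAG CGA AAC CCG — no ATG→stop ORF.
Frame -2: AGA TCA CAT GCT TGT ACA TCT GGA TTT GTG ACG GAG CGT CCA TTG AGC GAA ACC CGT — no ATG→stop ORF.
Frame -3: GAT CAC ATG CTT GTA CAT CTG GAT TTG TGA CGG AGC GTC CAT TGA GCG AAA CCC — ATG at 9, stop TGA at 30 → 24 nt.
ORFs ≥ 3 codons: frame -3 9–32 (8 codons). Count = 1.

1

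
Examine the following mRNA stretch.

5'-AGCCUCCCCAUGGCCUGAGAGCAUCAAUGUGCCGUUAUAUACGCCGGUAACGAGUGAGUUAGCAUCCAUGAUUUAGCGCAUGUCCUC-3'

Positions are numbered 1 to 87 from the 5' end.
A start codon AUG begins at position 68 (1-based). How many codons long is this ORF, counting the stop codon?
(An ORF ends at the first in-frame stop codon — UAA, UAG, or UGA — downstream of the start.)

Codons from position 68: AUG (68–70), AUU (71–73), UAG (74–76).
UAG is the first in-frame stop; that's 3 codons including the stop.

3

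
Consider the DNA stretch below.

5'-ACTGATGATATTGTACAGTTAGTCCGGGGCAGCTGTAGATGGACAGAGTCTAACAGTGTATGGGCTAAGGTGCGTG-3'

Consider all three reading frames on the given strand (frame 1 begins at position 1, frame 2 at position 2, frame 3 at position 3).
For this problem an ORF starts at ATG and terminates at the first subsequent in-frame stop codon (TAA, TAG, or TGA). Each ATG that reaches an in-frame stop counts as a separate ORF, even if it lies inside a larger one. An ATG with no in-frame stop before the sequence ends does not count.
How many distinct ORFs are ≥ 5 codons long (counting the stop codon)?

Frame 1: ACT GAT GAT ATT GTA CAG TTA GTC CGG GGC AGC TGT AGA TGG ACA GAG TCT AAC AGT GTA TGG GCT AAG GTG CGT — no ATG→stop ORF.
Frame 2: CTG ATG ATA TTG TAC AGT TAG TCC GGG GCA GCT GTA GAT GGA CAG AGT CTA ACA GTG TAT GGG CTA AGG TGC GTG — ATG at 5, stop TAG at 20 → 18 nt.
Frame 3: TGA TGA TAT TGT ACA GTT AGT CCG GGG CAG CTG TAG ATG GAC AGA GTC TAA CAG TGT ATG GGC TAA GGT GCG — ATG at 39, stop TAA at 51 → 15 nt; ATG at 60, stop TAA at 66 → 9 nt.
ORFs ≥ 5 codons: frame 2 5–22 (6 codons), frame 3 39–53 (5 codons). Count = 2.

2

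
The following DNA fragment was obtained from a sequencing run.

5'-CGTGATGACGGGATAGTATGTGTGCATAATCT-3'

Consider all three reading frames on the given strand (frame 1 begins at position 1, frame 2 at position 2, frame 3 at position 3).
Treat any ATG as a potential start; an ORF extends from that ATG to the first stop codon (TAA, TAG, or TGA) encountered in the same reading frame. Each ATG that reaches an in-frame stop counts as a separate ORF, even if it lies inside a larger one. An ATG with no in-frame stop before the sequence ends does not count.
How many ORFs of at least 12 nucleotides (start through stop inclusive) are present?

Frame 1: CGT GAT GAC GGG ATA GTA TGT GTG CAT AAT — no ATG→stop ORF.
Frame 2: GTG ATG ACG GGA TAG TAT GTG TGC ATA ATC — ATG at 5, stop TAG at 14 → 12 nt.
Frame 3: TGA TGA CGG GAT AGT ATG TGT GCA TAA TCT — ATG at 18, stop TAA at 27 → 12 nt.
ORFs ≥ 12 nucleotides: frame 2 5–16 (12 nucleotides), frame 3 18–29 (12 nucleotides). Count = 2.

2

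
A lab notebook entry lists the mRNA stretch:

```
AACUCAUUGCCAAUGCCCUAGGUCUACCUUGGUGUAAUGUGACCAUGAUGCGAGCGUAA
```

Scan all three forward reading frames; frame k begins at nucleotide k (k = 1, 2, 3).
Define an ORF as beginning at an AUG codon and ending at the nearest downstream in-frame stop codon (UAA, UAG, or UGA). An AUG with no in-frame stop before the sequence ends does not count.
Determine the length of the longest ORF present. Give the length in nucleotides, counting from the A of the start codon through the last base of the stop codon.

Frame 1: AAC UCA UUG CCA AUG CCC UAG GUC UAC CUU GGU GUA AUG UGA CCA UGA UGC GAG CGU — AUG at 13, stop UAG at 19 → 9 nt; AUG at 37, stop UGA at 40 → 6 nt.
Frame 2: ACU CAU UGC CAA UGC CCU AGG UCU ACC UUG GUG UAA UGU GAC CAU GAU GCG AGC GUA — no AUG→stop ORF.
Frame 3: CUC AUU GCC AAU GCC CUA GGU CUA CCU UGG UGU AAU GUG ACC AUG AUG CGA GCG UAA — AUG at 45, stop UAA at 57 → 15 nt; AUG at 48, stop UAA at 57 → 12 nt.
Longest: frame 3, positions 45–59, 15 nt = 5 codons = 4 aa. → 15 nucleotides.

15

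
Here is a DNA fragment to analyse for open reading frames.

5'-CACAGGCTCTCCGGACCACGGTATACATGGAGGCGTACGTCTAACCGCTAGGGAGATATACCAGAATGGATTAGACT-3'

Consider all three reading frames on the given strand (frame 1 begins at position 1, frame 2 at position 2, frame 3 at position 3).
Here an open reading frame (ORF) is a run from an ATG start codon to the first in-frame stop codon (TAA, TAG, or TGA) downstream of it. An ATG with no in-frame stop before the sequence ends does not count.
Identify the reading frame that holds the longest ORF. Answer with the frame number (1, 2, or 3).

3

Frame 1: CAC AGG CTC TCC GGA CCA CGG TAT ACA TGG AGG CGT ACG TCT AAC CGC TAG GGA GAT ATA CCA GAA TGG ATT AGA — no ATG→stop ORF.
Frame 2: ACA GGC TCT CCG GAC CAC GGT ATA CAT GGA GGC GTA CGT CTA ACC GCT AGG GAG ATA TAC CAG AAT GGA TTA GAC — no ATG→stop ORF.
Frame 3: CAG GCT CTC CGG ACC ACG GTA TAC ATG GAG GCG TAC GTC TAA CCG CTA GGG AGA TAT ACC AGA ATG GAT TAG ACT — ATG at 27, stop TAA at 42 → 18 nt; ATG at 66, stop TAG at 72 → 9 nt.
Longest ORF is 18 nt in frame 3 (positions 27–44).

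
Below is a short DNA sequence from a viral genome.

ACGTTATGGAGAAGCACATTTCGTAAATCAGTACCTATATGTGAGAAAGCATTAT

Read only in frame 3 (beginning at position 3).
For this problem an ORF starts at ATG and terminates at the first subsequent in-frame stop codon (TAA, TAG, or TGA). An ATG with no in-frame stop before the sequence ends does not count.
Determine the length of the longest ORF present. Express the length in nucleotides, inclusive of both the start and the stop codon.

Frame 3: GTT ATG GAG AAG CAC ATT TCG TAA ATC AGT ACC TAT ATG TGA GAA AGC ATT — ATG at 6, stop TAA at 24 → 21 nt; ATG at 39, stop TGA at 42 → 6 nt.
Longest: frame 3, positions 6–26, 21 nt = 7 codons = 6 aa. → 21 nucleotides.

21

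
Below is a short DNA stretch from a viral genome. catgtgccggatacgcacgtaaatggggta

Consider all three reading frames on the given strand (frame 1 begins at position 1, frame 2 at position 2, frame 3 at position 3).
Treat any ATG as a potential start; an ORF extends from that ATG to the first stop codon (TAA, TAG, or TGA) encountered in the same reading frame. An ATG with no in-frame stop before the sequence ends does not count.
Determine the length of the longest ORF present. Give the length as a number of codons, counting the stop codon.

Frame 1: CAT GTG CCG GAT ACG CAC GTA AAT GGG GTA — no ATG→stop ORF.
Frame 2: ATG TGC CGG ATA CGC ACG TAA ATG GGG — ATG at 2, stop TAA at 20 → 21 nt.
Frame 3: TGT GCC GGA TAC GCA CGT AAA TGG GGT — no ATG→stop ORF.
Longest: frame 2, positions 2–22, 21 nt = 7 codons = 6 aa. → 7 codons.

7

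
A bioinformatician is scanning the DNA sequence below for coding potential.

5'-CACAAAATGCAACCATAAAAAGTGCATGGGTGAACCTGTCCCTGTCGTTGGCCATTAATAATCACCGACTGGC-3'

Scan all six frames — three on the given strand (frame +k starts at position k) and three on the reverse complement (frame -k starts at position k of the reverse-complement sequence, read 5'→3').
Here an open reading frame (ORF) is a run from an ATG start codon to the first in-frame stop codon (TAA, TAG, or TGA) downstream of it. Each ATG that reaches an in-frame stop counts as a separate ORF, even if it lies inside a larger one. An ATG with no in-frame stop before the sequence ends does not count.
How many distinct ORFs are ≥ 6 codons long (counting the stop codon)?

1

Reverse complement (5'→3'): GCCAGTCGGTGATTATTAATGGCCAACGACAGGGACAGGTTCACCCATGCACTTTTTATGGTTGCATTTTGTG
Frame +1: CAC AAA ATG CAA CCA TAA AAA GTG CAT GGG TGA ACC TGT CCC TGT CGT TGG CCA TTA ATA ATC ACC GAC TGG — ATG at 7, stop TAA at 16 → 12 nt.
Frame +2: ACA AAA TGC AAC CAT AAA AAG TGC ATG GGT GAA CCT GTC CCT GTC GTT GGC CAT TAA TAA TCA CCG ACT GGC — ATG at 26, stop TAA at 56 → 33 nt.
Frame +3: CAA AAT GCA ACC ATA AAA AGT GCA TGG GTG AAC CTG TCC CTG TCG TTG GCC ATT AAT AAT CAC CGA CTG — no ATG→stop ORF.
Frame -1: GCC AGT CGG TGA TTA TTA ATG GCC AAC GAC AGG GAC AGG TTC ACC CAT GCA CTT TTT ATG GTT GCA TTT TGT — no ATG→stop ORF.
Frame -2: CCA GTC GGT GAT TAT TAA TGG CCA ACG ACA GGG ACA GGT TCA CCC ATG CAC TTT TTA TGG TTG CAT TTT GTG — no ATG→stop ORF.
Frame -3: CAG TCG GTG ATT ATT AAT GGC CAA CGA CAG GGA CAG GTT CAC CCA TGC ACT TTT TAT GGT TGC ATT TTG — no ATG→stop ORF.
ORFs ≥ 6 codons: frame +2 26–58 (11 codons). Count = 1.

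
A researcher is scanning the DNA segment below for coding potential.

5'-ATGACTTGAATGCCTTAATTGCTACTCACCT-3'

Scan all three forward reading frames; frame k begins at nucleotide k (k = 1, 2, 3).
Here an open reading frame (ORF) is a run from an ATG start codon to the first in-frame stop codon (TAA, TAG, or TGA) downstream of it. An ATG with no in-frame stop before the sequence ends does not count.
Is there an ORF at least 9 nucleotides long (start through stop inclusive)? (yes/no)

Frame 1: ATG ACT TGA ATG CCT TAA TTG CTA CTC ACC — ATG at 1, stop TGA at 7 → 9 nt; ATG at 10, stop TAA at 16 → 9 nt.
Frame 2: TGA CTT GAA TGC CTT AAT TGC TAC TCA CCT — no ATG→stop ORF.
Frame 3: GAC TTG AAT GCC TTA ATT GCT ACT CAC — no ATG→stop ORF.
Frame 1 has an ORF of 9 nucleotides (positions 1–9) ≥ 9, so yes.

yes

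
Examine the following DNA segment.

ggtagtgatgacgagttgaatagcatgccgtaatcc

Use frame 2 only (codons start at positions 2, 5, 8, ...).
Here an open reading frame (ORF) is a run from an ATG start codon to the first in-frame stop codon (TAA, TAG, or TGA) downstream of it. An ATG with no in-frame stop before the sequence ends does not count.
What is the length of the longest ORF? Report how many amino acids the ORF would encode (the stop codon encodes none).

Frame 2: GTA GTG ATG ACG AGT TGA ATA GCA TGC CGT AAT — ATG at 8, stop TGA at 17 → 12 nt.
Longest: frame 2, positions 8–19, 12 nt = 4 codons = 3 aa. → 3 amino acids.

3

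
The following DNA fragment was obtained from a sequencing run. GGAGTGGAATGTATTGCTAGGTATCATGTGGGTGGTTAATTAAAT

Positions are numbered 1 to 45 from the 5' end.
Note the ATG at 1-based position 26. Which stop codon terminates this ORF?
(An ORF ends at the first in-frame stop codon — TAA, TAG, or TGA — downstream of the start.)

Codons from position 26: ATG (26–28), TGG (29–31), GTG (32–34), GTT (35–37), AAT (38–40), TAA (41–43).
The first in-frame stop codon is TAA.

TAA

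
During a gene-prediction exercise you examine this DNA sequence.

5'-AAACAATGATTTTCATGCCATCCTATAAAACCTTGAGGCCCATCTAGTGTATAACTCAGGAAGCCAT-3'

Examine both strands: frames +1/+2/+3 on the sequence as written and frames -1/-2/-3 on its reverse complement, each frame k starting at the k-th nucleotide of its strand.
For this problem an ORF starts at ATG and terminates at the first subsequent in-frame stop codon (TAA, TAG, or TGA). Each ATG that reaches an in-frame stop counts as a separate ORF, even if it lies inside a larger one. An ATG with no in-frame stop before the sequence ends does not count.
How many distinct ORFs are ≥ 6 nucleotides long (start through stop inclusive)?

Reverse complement (5'→3'): ATGGCTTCCTGAGTTATACACTAGATGGGCCTCAAGGTTTTATAGGATGGCATGAAAATCATTGTTT
Frame +1: AAA CAA TGA TTT TCA TGC CAT CCT ATA AAA CCT TGA GGC CCA TCT AGT GTA TAA CTC AGG AAG CCA — no ATG→stop ORF.
Frame +2: AAC AAT GAT TTT CAT GCC ATC CTA TAA AAC CTT GAG GCC CAT CTA GTG TAT AAC TCA GGA AGC CAT — no ATG→stop ORF.
Frame +3: ACA ATG ATT TTC ATG CCA TCC TAT AAA ACC TTG AGG CCC ATC TAG TGT ATA ACT CAG GAA GCC — ATG at 6, stop TAG at 45 → 42 nt; ATG at 15, stop TAG at 45 → 33 nt.
Frame -1: ATG GCT TCC TGA GTT ATA CAC TAG ATG GGC CTC AAG GTT TTA TAG GAT GGC ATG AAA ATC ATT GTT — ATG at 1, stop TGA at 10 → 12 nt; ATG at 25, stop TAG at 43 → 21 nt.
Frame -2: TGG CTT CCT GAG TTA TAC ACT AGA TGG GCC TCA AGG TTT TAT AGG ATG GCA TGA AAA TCA TTG TTT — ATG at 47, stop TGA at 53 → 9 nt.
Frame -3: GGC TTC CTG AGT TAT ACA CTA GAT GGG CCT CAA GGT TTT ATA GGA TGG CAT GAA AAT CAT TGT — no ATG→stop ORF.
ORFs ≥ 6 nucleotides: frame +3 6–47 (42 nucleotides), frame +3 15–47 (33 nucleotides), frame -1 1–12 (12 nucleotides), frame -1 25–45 (21 nucleotides), frame -2 47–55 (9 nucleotides). Count = 5.

5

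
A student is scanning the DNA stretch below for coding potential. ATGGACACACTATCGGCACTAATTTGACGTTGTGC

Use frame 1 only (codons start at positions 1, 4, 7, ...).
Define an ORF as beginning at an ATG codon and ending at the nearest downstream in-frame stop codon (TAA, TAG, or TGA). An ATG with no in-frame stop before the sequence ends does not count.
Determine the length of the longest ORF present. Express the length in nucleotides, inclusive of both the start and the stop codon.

Frame 1: ATG GAC ACA CTA TCG GCA CTA ATT TGA CGT TGT — ATG at 1, stop TGA at 25 → 27 nt.
Longest: frame 1, positions 1–27, 27 nt = 9 codons = 8 aa. → 27 nucleotides.

27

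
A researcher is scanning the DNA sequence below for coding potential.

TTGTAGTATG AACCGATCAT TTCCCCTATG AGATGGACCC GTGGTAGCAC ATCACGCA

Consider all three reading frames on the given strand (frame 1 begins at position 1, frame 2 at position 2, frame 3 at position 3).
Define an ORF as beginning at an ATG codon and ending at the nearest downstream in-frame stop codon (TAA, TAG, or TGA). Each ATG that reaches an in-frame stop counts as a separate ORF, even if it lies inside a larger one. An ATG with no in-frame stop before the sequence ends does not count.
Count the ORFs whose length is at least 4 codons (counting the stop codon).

2

Frame 1: TTG TAG TAT GAA CCG ATC ATT TCC CCT ATG AGA TGG ACC CGT GGT AGC ACA TCA CGC — no ATG→stop ORF.
Frame 2: TGT AGT ATG AAC CGA TCA TTT CCC CTA TGA GAT GGA CCC GTG GTA GCA CAT CAC GCA — ATG at 8, stop TGA at 29 → 24 nt.
Frame 3: GTA GTA TGA ACC GAT CAT TTC CCC TAT GAG ATG GAC CCG TGG TAG CAC ATC ACG — ATG at 33, stop TAG at 45 → 15 nt.
ORFs ≥ 4 codons: frame 2 8–31 (8 codons), frame 3 33–47 (5 codons). Count = 2.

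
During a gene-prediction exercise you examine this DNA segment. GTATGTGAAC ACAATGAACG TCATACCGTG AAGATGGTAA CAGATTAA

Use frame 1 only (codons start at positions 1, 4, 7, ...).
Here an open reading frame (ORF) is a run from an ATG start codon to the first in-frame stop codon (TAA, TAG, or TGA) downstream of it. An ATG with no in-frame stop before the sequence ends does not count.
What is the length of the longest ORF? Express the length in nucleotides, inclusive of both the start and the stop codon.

15

Frame 1: GTA TGT GAA CAC AAT GAA CGT CAT ACC GTG AAG ATG GTA ACA GAT TAA — ATG at 34, stop TAA at 46 → 15 nt.
Longest: frame 1, positions 34–48, 15 nt = 5 codons = 4 aa. → 15 nucleotides.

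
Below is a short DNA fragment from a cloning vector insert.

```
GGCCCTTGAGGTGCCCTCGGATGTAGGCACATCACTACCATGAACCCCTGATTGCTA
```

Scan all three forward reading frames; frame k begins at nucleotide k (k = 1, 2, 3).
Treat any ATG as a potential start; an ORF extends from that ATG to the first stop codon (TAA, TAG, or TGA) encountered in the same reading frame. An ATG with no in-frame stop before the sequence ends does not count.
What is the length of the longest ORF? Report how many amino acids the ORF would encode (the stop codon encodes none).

Frame 1: GGC CCT TGA GGT GCC CTC GGA TGT AGG CAC ATC ACT ACC ATG AAC CCC TGA TTG CTA — ATG at 40, stop TGA at 49 → 12 nt.
Frame 2: GCC CTT GAG GTG CCC TCG GAT GTA GGC ACA TCA CTA CCA TGA ACC CCT GAT TGC — no ATG→stop ORF.
Frame 3: CCC TTG AGG TGC CCT CGG ATG TAG GCA CAT CAC TAC CAT GAA CCC CTG ATT GCT — ATG at 21, stop TAG at 24 → 6 nt.
Longest: frame 1, positions 40–51, 12 nt = 4 codons = 3 aa. → 3 amino acids.

3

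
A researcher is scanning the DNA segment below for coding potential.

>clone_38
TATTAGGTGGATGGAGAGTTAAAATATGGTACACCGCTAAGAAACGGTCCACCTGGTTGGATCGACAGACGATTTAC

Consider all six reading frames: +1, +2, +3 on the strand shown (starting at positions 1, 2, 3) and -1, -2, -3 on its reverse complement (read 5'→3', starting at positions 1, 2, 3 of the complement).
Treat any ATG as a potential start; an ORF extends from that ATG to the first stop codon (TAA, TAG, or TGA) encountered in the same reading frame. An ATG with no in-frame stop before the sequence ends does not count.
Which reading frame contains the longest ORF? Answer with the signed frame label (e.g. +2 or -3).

Reverse complement (5'→3'): GTAAATCGTCTGTCGATCCAACCAGGTGGACCGTTTCTTAGCGGTGTACCATATTTTAACTCTCCATCCACCTAATA
Frame +1: TAT TAG GTG GAT GGA GAG TTA AAA TAT GGT ACA CCG CTA AGA AAC GGT CCA CCT GGT TGG ATC GAC AGA CGA TTT — no ATG→stop ORF.
Frame +2: ATT AGG TGG ATG GAG AGT TAA AAT ATG GTA CAC CGC TAA GAA ACG GTC CAC CTG GTT GGA TCG ACA GAC GAT TTA — ATG at 11, stop TAA at 20 → 12 nt; ATG at 26, stop TAA at 38 → 15 nt.
Frame +3: TTA GGT GGA TGG AGA GTT AAA ATA TGG TAC ACC GCT AAG AAA CGG TCC ACC TGG TTG GAT CGA CAG ACG ATT TAC — no ATG→stop ORF.
Frame -1: GTA AAT CGT CTG TCG ATC CAA CCA GGT GGA CCG TTT CTT AGC GGT GTA CCA TAT TTT AAC TCT CCA TCC ACC TAA — no ATG→stop ORF.
Frame -2: TAA ATC GTC TGT CGA TCC AAC CAG GTG GAC CGT TTC TTA GCG GTG TAC CAT ATT TTA ACT CTC CAT CCA CCT AAT — no ATG→stop ORF.
Frame -3: AAA TCG TCT GTC GAT CCA ACC AGG TGG ACC GTT TCT TAG CGG TGT ACC ATA TTT TAA CTC TCC ATC CAC CTA ATA — no ATG→stop ORF.
Longest ORF is 15 nt in frame +2 (positions 26–40).

+2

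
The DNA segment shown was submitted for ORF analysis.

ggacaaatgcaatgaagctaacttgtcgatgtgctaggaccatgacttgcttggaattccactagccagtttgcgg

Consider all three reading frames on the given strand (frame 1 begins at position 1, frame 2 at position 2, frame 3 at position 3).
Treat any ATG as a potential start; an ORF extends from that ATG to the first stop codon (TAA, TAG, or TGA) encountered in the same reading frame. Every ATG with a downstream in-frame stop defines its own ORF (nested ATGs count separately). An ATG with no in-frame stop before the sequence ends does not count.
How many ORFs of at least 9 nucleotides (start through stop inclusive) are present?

Frame 1: GGA CAA ATG CAA TGA AGC TAA CTT GTC GAT GTG CTA GGA CCA TGA CTT GCT TGG AAT TCC ACT AGC CAG TTT GCG — ATG at 7, stop TGA at 13 → 9 nt.
Frame 2: GAC AAA TGC AAT GAA GCT AAC TTG TCG ATG TGC TAG GAC CAT GAC TTG CTT GGA ATT CCA CTA GCC AGT TTG CGG — ATG at 29, stop TAG at 35 → 9 nt.
Frame 3: ACA AAT GCA ATG AAG CTA ACT TGT CGA TGT GCT AGG ACC ATG ACT TGC TTG GAA TTC CAC TAG CCA GTT TGC — ATG at 12, stop TAG at 63 → 54 nt; ATG at 42, stop TAG at 63 → 24 nt.
ORFs ≥ 9 nucleotides: frame 1 7–15 (9 nucleotides), frame 2 29–37 (9 nucleotides), frame 3 12–65 (54 nucleotides), frame 3 42–65 (24 nucleotides). Count = 4.

4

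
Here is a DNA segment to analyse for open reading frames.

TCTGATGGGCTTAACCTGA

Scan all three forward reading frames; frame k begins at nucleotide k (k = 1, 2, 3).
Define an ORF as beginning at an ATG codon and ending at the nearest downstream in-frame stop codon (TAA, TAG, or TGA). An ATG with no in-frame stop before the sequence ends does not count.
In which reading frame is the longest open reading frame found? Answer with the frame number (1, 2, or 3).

2

Frame 1: TCT GAT GGG CTT AAC CTG — no ATG→stop ORF.
Frame 2: CTG ATG GGC TTA ACC TGA — ATG at 5, stop TGA at 17 → 15 nt.
Frame 3: TGA TGG GCT TAA CCT — no ATG→stop ORF.
Longest ORF is 15 nt in frame 2 (positions 5–19).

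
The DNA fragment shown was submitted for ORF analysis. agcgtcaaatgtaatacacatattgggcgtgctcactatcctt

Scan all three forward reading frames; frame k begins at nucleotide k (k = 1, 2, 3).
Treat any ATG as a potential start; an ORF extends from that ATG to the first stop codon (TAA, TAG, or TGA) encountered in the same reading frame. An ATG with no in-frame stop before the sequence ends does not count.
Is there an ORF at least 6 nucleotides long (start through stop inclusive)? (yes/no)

yes

Frame 1: AGC GTC AAA TGT AAT ACA CAT ATT GGG CGT GCT CAC TAT CCT — no ATG→stop ORF.
Frame 2: GCG TCA AAT GTA ATA CAC ATA TTG GGC GTG CTC ACT ATC CTT — no ATG→stop ORF.
Frame 3: CGT CAA ATG TAA TAC ACA TAT TGG GCG TGC TCA CTA TCC — ATG at 9, stop TAA at 12 → 6 nt.
Frame 3 has an ORF of 6 nucleotides (positions 9–14) ≥ 6, so yes.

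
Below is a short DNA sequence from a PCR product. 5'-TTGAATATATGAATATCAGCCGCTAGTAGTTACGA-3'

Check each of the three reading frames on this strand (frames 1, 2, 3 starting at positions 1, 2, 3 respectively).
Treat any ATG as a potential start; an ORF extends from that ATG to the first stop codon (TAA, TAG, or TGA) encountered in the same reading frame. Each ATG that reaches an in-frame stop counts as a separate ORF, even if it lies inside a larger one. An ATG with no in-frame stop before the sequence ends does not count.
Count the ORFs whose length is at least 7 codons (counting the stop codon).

0

Frame 1: TTG AAT ATA TGA ATA TCA GCC GCT AGT AGT TAC — no ATG→stop ORF.
Frame 2: TGA ATA TAT GAA TAT CAG CCG CTA GTA GTT ACG — no ATG→stop ORF.
Frame 3: GAA TAT ATG AAT ATC AGC CGC TAG TAG TTA CGA — ATG at 9, stop TAG at 24 → 18 nt.
No ORF reaches 7 codons. Count = 0.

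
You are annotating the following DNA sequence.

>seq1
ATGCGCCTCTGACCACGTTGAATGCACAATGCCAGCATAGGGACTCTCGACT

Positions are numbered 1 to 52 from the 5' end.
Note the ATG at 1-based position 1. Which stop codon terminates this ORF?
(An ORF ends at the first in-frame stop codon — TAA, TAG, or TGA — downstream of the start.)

Codons from position 1: ATG (1–3), CGC (4–6), CTC (7–9), TGA (10–12).
The first in-frame stop codon is TGA.

TGA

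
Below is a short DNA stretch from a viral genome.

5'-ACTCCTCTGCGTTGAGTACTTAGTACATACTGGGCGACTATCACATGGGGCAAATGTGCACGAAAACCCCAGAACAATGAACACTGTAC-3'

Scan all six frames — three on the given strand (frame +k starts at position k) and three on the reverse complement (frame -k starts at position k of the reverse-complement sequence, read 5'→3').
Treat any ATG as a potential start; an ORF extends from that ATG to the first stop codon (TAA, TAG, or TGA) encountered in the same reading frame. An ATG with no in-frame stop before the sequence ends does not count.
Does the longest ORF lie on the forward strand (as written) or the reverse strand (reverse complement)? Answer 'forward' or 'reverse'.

forward

Reverse complement (5'→3'): GTACAGTGTTCATTGTTCTGGGGTTTTCGTGCACATTTGCCCCATGTGATAGTCGCCCAGTATGTACTAAGTACTCAACGCAGAGGAGT
Frame +1: ACT CCT CTG CGT TGA GTA CTT AGT ACA TAC TGG GCG ACT ATC ACA TGG GGC AAA TGT GCA CGA AAA CCC CAG AAC AAT GAA CAC TGT — no ATG→stop ORF.
Frame +2: CTC CTC TGC GTT GAG TAC TTA GTA CAT ACT GGG CGA CTA TCA CAT GGG GCA AAT GTG CAC GAA AAC CCC AGA ACA ATG AAC ACT GTA — no ATG→stop ORF.
Frame +3: TCC TCT GCG TTG AGT ACT TAG TAC ATA CTG GGC GAC TAT CAC ATG GGG CAA ATG TGC ACG AAA ACC CCA GAA CAA TGA ACA CTG TAC — ATG at 45, stop TGA at 78 → 36 nt; ATG at 54, stop TGA at 78 → 27 nt.
Frame -1: GTA CAG TGT TCA TTG TTC TGG GGT TTT CGT GCA CAT TTG CCC CAT GTG ATA GTC GCC CAG TAT GTA CTA AGT ACT CAA CGC AGA GGA — no ATG→stop ORF.
Frame -2: TAC AGT GTT CAT TGT TCT GGG GTT TTC GTG CAC ATT TGC CCC ATG TGA TAG TCG CCC AGT ATG TAC TAA GTA CTC AAC GCA GAG GAG — ATG at 44, stop TGA at 47 → 6 nt; ATG at 62, stop TAA at 68 → 9 nt.
Frame -3: ACA GTG TTC ATT GTT CTG GGG TTT TCG TGC ACA TTT GCC CCA TGT GAT AGT CGC CCA GTA TGT ACT AAG TAC TCA ACG CAG AGG AGT — no ATG→stop ORF.
Forward-strand max 36 nt; reverse-strand max 9 nt. The forward strand has the longer ORF.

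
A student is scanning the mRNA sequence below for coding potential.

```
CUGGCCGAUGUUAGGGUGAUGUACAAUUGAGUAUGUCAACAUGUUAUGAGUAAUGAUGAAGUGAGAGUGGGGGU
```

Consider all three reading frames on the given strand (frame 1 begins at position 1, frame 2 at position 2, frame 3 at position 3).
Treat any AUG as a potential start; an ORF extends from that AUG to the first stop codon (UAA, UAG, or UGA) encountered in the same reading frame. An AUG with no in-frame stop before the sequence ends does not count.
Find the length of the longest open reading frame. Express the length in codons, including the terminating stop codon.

Frame 1: CUG GCC GAU GUU AGG GUG AUG UAC AAU UGA GUA UGU CAA CAU GUU AUG AGU AAU GAU GAA GUG AGA GUG GGG — AUG at 19, stop UGA at 28 → 12 nt.
Frame 2: UGG CCG AUG UUA GGG UGA UGU ACA AUU GAG UAU GUC AAC AUG UUA UGA GUA AUG AUG AAG UGA GAG UGG GGG — AUG at 8, stop UGA at 17 → 12 nt; AUG at 41, stop UGA at 47 → 9 nt; AUG at 53, stop UGA at 62 → 12 nt; AUG at 56, stop UGA at 62 → 9 nt.
Frame 3: GGC CGA UGU UAG GGU GAU GUA CAA UUG AGU AUG UCA ACA UGU UAU GAG UAA UGA UGA AGU GAG AGU GGG GGU — AUG at 33, stop UAA at 51 → 21 nt.
Longest: frame 3, positions 33–53, 21 nt = 7 codons = 6 aa. → 7 codons.

7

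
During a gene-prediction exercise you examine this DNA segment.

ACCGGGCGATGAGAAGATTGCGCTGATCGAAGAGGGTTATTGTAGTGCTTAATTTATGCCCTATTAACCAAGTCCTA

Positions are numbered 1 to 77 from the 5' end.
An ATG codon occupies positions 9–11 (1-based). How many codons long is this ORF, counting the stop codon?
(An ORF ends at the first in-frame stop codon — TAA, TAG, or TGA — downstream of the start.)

Codons from position 9: ATG (9–11), AGA (12–14), AGA (15–17), TTG (18–20), CGC (21–23), TGA (24–26).
TGA is the first in-frame stop; that's 6 codons including the stop.

6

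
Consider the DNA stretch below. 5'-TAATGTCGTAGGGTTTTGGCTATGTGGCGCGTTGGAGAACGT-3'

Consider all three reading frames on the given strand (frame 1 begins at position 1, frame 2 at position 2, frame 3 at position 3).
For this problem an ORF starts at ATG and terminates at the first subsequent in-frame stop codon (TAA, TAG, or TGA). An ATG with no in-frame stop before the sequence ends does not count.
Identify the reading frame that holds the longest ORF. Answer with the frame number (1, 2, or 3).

3

Frame 1: TAA TGT CGT AGG GTT TTG GCT ATG TGG CGC GTT GGA GAA CGT — no ATG→stop ORF.
Frame 2: AAT GTC GTA GGG TTT TGG CTA TGT GGC GCG TTG GAG AAC — no ATG→stop ORF.
Frame 3: ATG TCG TAG GGT TTT GGC TAT GTG GCG CGT TGG AGA ACG — ATG at 3, stop TAG at 9 → 9 nt.
Longest ORF is 9 nt in frame 3 (positions 3–11).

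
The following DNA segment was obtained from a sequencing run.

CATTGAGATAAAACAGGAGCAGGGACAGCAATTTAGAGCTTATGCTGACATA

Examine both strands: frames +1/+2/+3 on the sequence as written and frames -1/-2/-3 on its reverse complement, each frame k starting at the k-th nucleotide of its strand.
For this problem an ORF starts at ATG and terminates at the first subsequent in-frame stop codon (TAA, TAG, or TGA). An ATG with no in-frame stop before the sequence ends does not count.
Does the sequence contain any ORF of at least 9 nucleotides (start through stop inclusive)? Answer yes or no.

Reverse complement (5'→3'): TATGTCAGCATAAGCTCTAAATTGCTGTCCCTGCTCCTGTTTTATCTCAATG
Frame +1: CAT TGA GAT AAA ACA GGA GCA GGG ACA GCA ATT TAG AGC TTA TGC TGA CAT — no ATG→stop ORF.
Frame +2: ATT GAG ATA AAA CAG GAG CAG GGA CAG CAA TTT AGA GCT TAT GCT GAC ATA — no ATG→stop ORF.
Frame +3: TTG AGA TAA AAC AGG AGC AGG GAC AGC AAT TTA GAG CTT ATG CTG ACA — no ATG→stop ORF.
Frame -1: TAT GTC AGC ATA AGC TCT AAA TTG CTG TCC CTG CTC CTG TTT TAT CTC AAT — no ATG→stop ORF.
Frame -2: ATG TCA GCA TAA GCT CTA AAT TGC TGT CCC TGC TCC TGT TTT ATC TCA ATG — ATG at 2, stop TAA at 11 → 12 nt.
Frame -3: TGT CAG CAT AAG CTC TAA ATT GCT GTC CCT GCT CCT GTT TTA TCT CAA — no ATG→stop ORF.
Frame -2 has an ORF of 12 nucleotides (positions 2–13) ≥ 9, so yes.

yes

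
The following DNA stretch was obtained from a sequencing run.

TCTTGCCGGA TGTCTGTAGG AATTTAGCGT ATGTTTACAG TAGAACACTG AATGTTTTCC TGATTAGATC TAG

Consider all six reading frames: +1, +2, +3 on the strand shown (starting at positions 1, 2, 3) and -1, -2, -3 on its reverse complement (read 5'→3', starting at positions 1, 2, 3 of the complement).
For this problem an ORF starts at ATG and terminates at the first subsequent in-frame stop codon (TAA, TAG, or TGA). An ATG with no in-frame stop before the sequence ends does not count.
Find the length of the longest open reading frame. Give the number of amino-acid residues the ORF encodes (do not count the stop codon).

Reverse complement (5'→3'): CTAGATCTAATCAGGAAAACATTCAGTGTTCTACTGTAAACATACGCTAAATTCCTACAGACATCCGGCAAGA
Frame +1: TCT TGC CGG ATG TCT GTA GGA ATT TAG CGT ATG TTT ACA GTA GAA CAC TGA ATG TTT TCC TGA TTA GAT CTA — ATG at 10, stop TAG at 25 → 18 nt; ATG at 31, stop TGA at 49 → 21 nt; ATG at 52, stop TGA at 61 → 12 nt.
Frame +2: CTT GCC GGA TGT CTG TAG GAA TTT AGC GTA TGT TTA CAG TAG AAC ACT GAA TGT TTT CCT GAT TAG ATC TAG — no ATG→stop ORF.
Frame +3: TTG CCG GAT GTC TGT AGG AAT TTA GCG TAT GTT TAC AGT AGA ACA CTG AAT GTT TTC CTG ATT AGA TCT — no ATG→stop ORF.
Frame -1: CTA GAT CTA ATC AGG AAA ACA TTC AGT GTT CTA CTG TAA ACA TAC GCT AAA TTC CTA CAG ACA TCC GGC AAG — no ATG→stop ORF.
Frame -2: TAG ATC TAA TCA GGA AAA CAT TCA GTG TTC TAC TGT AAA CAT ACG CTA AAT TCC TAC AGA CAT CCG GCA AGA — no ATG→stop ORF.
Frame -3: AGA TCT AAT CAG GAA AAC ATT CAG TGT TCT ACT GTA AAC ATA CGC TAA ATT CCT ACA GAC ATC CGG CAA — no ATG→stop ORF.
Longest: frame +1, positions 31–51, 21 nt = 7 codons = 6 aa. → 6 amino acids.

6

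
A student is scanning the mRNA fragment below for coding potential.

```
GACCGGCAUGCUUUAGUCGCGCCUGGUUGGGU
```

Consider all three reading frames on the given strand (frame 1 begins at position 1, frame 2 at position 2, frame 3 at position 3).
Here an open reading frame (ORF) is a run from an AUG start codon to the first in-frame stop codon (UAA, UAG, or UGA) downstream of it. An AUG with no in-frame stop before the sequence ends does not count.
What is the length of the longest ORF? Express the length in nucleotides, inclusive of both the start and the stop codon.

Frame 1: GAC CGG CAU GCU UUA GUC GCG CCU GGU UGG — no AUG→stop ORF.
Frame 2: ACC GGC AUG CUU UAG UCG CGC CUG GUU GGG — AUG at 8, stop UAG at 14 → 9 nt.
Frame 3: CCG GCA UGC UUU AGU CGC GCC UGG UUG GGU — no AUG→stop ORF.
Longest: frame 2, positions 8–16, 9 nt = 3 codons = 2 aa. → 9 nucleotides.

9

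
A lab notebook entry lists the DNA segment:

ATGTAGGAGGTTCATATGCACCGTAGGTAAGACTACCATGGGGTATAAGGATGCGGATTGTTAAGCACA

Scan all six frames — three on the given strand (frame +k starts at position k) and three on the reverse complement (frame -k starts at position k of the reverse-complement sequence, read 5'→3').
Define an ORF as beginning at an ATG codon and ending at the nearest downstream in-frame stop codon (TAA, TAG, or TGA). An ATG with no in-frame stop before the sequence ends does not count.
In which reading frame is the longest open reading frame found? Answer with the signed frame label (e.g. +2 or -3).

Reverse complement (5'→3'): TGTGCTTAACAATCCGCATCCTTATACCCCATGGTAGTCTTACCTACGGTGCATATGAACCTCCTACAT
Frame +1: ATG TAG GAG GTT CAT ATG CAC CGT AGG TAA GAC TAC CAT GGG GTA TAA GGA TGC GGA TTG TTA AGC ACA — ATG at 1, stop TAG at 4 → 6 nt; ATG at 16, stop TAA at 28 → 15 nt.
Frame +2: TGT AGG AGG TTC ATA TGC ACC GTA GGT AAG ACT ACC ATG GGG TAT AAG GAT GCG GAT TGT TAA GCA — ATG at 38, stop TAA at 62 → 27 nt.
Frame +3: GTA GGA GGT TCA TAT GCA CCG TAG GTA AGA CTA CCA TGG GGT ATA AGG ATG CGG ATT GTT AAG CAC — no ATG→stop ORF.
Frame -1: TGT GCT TAA CAA TCC GCA TCC TTA TAC CCC ATG GTA GTC TTA CCT ACG GTG CAT ATG AAC CTC CTA CAT — no ATG→stop ORF.
Frame -2: GTG CTT AAC AAT CCG CAT CCT TAT ACC CCA TGG TAG TCT TAC CTA CGG TGC ATA TGA ACC TCC TAC — no ATG→stop ORF.
Frame -3: TGC TTA ACA ATC CGC ATC CTT ATA CCC CAT GGT AGT CTT ACC TAC GGT GCA TAT GAA CCT CCT ACA — no ATG→stop ORF.
Longest ORF is 27 nt in frame +2 (positions 38–64).

+2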